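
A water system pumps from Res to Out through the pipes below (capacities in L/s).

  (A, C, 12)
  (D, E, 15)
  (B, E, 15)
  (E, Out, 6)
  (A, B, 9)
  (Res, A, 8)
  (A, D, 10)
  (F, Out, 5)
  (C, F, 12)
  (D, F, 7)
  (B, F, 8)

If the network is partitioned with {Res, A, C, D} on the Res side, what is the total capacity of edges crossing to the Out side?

43

Edges leaving {Res, A, C, D}: A→B (9), C→F (12), D→E (15), D→F (7).
Cut capacity = 9 + 12 + 15 + 7 = 43.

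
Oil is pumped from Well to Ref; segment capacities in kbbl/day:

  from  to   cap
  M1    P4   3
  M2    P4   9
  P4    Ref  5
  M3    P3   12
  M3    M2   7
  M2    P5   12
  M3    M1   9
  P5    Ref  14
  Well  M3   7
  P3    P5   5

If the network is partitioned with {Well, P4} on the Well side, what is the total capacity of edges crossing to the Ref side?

12

Edges leaving {Well, P4}: Well→M3 (7), P4→Ref (5).
Cut capacity = 7 + 5 = 12.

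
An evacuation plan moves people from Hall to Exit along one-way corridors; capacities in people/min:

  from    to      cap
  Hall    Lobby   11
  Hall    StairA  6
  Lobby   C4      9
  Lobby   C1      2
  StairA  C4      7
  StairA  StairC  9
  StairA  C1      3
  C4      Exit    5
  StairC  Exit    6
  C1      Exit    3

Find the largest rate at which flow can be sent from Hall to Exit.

13

Augment Hall→Lobby→C4→Exit: bottleneck 5, flow now 5.
Augment Hall→Lobby→C1→Exit: bottleneck 2, flow now 7.
Augment Hall→StairA→StairC→Exit: bottleneck 6, flow now 13.
No augmenting path remains; maximum flow = 13.
In the residual graph, reachable from Hall: {Hall, Lobby, C4}.
Min-cut edges: Hall→StairA (6), Lobby→C1 (2), C4→Exit (5); capacity 6 + 2 + 5 = 13.
This cut is saturated, so no flow can exceed 13.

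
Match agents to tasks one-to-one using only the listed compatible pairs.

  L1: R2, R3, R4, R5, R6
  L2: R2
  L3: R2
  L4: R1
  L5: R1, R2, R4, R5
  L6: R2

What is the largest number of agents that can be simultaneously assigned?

4

Unit-capacity flow: source→left, listed edges, right→sink; max matching = max flow.
Augmenting path L1→R2 (+1); matched 1.
Augmenting path L4→R1 (+1); matched 2.
Augmenting path L5→R4 (+1); matched 3.
Augmenting path L2→R2→L1→R3 (+1); matched 4.
No augmenting path remains; maximum matching = 4.
König certificate: {L1, L4, L5, R2} is a vertex cover of size 4 (every listed pair touches it), so no matching can be larger.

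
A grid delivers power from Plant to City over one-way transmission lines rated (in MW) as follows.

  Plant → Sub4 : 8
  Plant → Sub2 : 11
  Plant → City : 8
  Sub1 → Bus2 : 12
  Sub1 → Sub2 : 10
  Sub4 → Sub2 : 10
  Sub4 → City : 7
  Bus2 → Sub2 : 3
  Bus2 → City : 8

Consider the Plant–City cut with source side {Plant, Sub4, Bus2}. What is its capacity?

Edges leaving {Plant, Sub4, Bus2}: Plant→Sub2 (11), Plant→City (8), Sub4→Sub2 (10), Sub4→City (7), Bus2→Sub2 (3), Bus2→City (8).
Cut capacity = 11 + 8 + 10 + 7 + 3 + 8 = 47.

47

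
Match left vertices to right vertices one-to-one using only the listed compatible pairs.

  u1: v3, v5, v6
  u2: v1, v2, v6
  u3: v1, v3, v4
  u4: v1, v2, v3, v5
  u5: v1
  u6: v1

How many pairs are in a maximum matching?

5

Unit-capacity flow: source→left, listed edges, right→sink; max matching = max flow.
Augmenting path u1→v3 (+1); matched 1.
Augmenting path u2→v1 (+1); matched 2.
Augmenting path u3→v4 (+1); matched 3.
Augmenting path u4→v2 (+1); matched 4.
Augmenting path u5→v1→u2→v6 (+1); matched 5.
No augmenting path remains; maximum matching = 5.
König certificate: {u1, u2, u3, u4, v1} is a vertex cover of size 5 (every listed pair touches it), so no matching can be larger.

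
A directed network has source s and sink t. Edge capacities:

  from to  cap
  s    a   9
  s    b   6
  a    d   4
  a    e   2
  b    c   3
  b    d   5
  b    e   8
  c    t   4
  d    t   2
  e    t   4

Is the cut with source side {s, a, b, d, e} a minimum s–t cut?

Yes — it is a minimum cut (capacity 9).

Given cut capacity: 3 + 2 + 4 = 9.
Augment s→a→d→t: bottleneck 2, flow now 2.
Augment s→a→e→t: bottleneck 2, flow now 4.
Augment s→b→c→t: bottleneck 3, flow now 7.
Augment s→b→e→t: bottleneck 2, flow now 9.
No augmenting path remains; maximum flow = 9.
Cut capacity 9 equals the max flow, so it is a minimum cut.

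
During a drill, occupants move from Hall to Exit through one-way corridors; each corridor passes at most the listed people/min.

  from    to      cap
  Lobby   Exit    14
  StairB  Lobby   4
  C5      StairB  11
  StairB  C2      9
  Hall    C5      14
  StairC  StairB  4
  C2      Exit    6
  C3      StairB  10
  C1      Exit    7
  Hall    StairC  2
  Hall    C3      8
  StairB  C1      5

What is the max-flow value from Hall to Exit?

Augment Hall→C3→StairB→C2→Exit: bottleneck 6, flow now 6.
Augment Hall→C3→StairB→Lobby→Exit: bottleneck 2, flow now 8.
Augment Hall→StairC→StairB→Lobby→Exit: bottleneck 2, flow now 10.
Augment Hall→C5→StairB→C1→Exit: bottleneck 5, flow now 15.
No augmenting path remains; maximum flow = 15.
In the residual graph, reachable from Hall: {Hall, C3, StairC, C5, StairB, C2}.
Min-cut edges: StairB→Lobby (4), StairB→C1 (5), C2→Exit (6); capacity 4 + 5 + 6 = 15.
This cut is saturated, so no flow can exceed 15.

15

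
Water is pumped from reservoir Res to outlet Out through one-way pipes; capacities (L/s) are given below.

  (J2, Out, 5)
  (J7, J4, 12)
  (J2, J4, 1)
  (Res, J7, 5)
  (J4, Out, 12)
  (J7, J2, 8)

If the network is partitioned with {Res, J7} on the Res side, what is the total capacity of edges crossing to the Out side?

Edges leaving {Res, J7}: J7→J4 (12), J7→J2 (8).
Cut capacity = 12 + 8 = 20.

20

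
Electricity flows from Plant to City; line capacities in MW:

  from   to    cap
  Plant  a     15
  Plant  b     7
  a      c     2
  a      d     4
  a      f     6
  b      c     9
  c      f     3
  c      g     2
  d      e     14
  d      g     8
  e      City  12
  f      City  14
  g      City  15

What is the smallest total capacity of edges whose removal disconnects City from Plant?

15

Augment Plant→a→f→City: bottleneck 6, flow now 6.
Augment Plant→a→c→f→City: bottleneck 2, flow now 8.
Augment Plant→a→d→e→City: bottleneck 4, flow now 12.
Augment Plant→b→c→f→City: bottleneck 1, flow now 13.
Augment Plant→b→c→g→City: bottleneck 2, flow now 15.
No augmenting path remains; maximum flow = 15.
By max-flow min-cut, the minimum cut capacity equals the max flow.
In the residual graph, reachable from Plant: {Plant, a, b, c}.
Min-cut edges: a→d (4), a→f (6), c→f (3), c→g (2); capacity 4 + 6 + 3 + 2 = 15.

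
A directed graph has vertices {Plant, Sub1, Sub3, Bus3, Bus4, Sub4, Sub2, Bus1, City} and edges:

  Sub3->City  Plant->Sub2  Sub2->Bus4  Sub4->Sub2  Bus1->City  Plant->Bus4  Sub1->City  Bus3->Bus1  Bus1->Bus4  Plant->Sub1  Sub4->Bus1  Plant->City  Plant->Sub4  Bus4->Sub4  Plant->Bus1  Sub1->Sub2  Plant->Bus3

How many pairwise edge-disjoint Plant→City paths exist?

3

Assign every edge capacity 1; by Menger, the answer equals the max flow.
Path Plant→City (+1); total 1.
Path Plant→Sub1→City (+1); total 2.
Path Plant→Bus1→City (+1); total 3.
No residual Plant→City path; max flow = 3.
Certifying cut of size 3: {Bus1→City, Plant→City, Plant→Sub1}.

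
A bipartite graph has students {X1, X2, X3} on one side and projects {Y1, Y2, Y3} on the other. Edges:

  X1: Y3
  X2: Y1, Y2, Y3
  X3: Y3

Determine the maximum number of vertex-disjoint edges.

2

Unit-capacity flow: source→left, listed edges, right→sink; max matching = max flow.
Augmenting path X1→Y3 (+1); matched 1.
Augmenting path X2→Y1 (+1); matched 2.
No augmenting path remains; maximum matching = 2.
König certificate: {X2, Y3} is a vertex cover of size 2 (every listed pair touches it), so no matching can be larger.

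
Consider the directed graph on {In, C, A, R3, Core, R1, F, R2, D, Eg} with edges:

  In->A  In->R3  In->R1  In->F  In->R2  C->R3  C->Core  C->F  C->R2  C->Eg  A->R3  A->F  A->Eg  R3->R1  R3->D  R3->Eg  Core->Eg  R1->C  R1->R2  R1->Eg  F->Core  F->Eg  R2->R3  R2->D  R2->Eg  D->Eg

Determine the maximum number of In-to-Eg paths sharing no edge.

5

Assign every edge capacity 1; by Menger, the answer equals the max flow.
Path In→A→Eg (+1); total 1.
Path In→R3→Eg (+1); total 2.
Path In→R1→Eg (+1); total 3.
Path In→F→Eg (+1); total 4.
Path In→R2→Eg (+1); total 5.
No residual In→Eg path; max flow = 5.
Certifying cut of size 5: {In→A, In→F, In→R1, In→R2, In→R3}.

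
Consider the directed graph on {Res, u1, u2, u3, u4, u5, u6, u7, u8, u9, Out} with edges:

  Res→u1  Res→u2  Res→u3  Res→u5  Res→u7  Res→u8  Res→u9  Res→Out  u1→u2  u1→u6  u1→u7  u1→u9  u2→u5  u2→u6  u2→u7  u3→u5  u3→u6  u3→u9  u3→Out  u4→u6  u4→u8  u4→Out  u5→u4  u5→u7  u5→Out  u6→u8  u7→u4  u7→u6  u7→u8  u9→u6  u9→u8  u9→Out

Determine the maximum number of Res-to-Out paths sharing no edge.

Assign every edge capacity 1; by Menger, the answer equals the max flow.
Path Res→Out (+1); total 1.
Path Res→u3→Out (+1); total 2.
Path Res→u5→Out (+1); total 3.
Path Res→u9→Out (+1); total 4.
Path Res→u7→u4→Out (+1); total 5.
No residual Res→Out path; max flow = 5.
Certifying cut of size 5: {Res→Out, Res→u3, u4→Out, u5→Out, u9→Out}.

5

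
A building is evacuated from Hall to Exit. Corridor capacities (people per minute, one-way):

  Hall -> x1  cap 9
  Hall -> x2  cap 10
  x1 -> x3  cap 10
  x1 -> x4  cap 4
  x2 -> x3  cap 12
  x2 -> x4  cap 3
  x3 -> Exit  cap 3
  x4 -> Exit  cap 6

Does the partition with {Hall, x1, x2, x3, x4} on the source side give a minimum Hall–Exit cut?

Given cut capacity: 3 + 6 = 9.
Augment Hall→x1→x3→Exit: bottleneck 3, flow now 3.
Augment Hall→x1→x4→Exit: bottleneck 4, flow now 7.
Augment Hall→x2→x4→Exit: bottleneck 2, flow now 9.
No augmenting path remains; maximum flow = 9.
Cut capacity 9 equals the max flow, so it is a minimum cut.

Yes — it is a minimum cut (capacity 9).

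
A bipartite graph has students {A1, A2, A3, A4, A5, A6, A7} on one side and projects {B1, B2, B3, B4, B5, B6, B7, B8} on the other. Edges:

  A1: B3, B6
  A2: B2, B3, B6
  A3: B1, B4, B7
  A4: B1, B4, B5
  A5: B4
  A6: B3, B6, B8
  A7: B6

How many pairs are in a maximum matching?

7

Unit-capacity flow: source→left, listed edges, right→sink; max matching = max flow.
Augmenting path A1→B3 (+1); matched 1.
Augmenting path A2→B2 (+1); matched 2.
Augmenting path A3→B1 (+1); matched 3.
Augmenting path A4→B4 (+1); matched 4.
Augmenting path A6→B6 (+1); matched 5.
Augmenting path A5→B4→A4→B5 (+1); matched 6.
Augmenting path A7→B6→A6→B8 (+1); matched 7.
No augmenting path remains; maximum matching = 7.
König certificate: {A1, A2, A3, A4, A5, A6, A7} is a vertex cover of size 7 (every listed pair touches it), so no matching can be larger.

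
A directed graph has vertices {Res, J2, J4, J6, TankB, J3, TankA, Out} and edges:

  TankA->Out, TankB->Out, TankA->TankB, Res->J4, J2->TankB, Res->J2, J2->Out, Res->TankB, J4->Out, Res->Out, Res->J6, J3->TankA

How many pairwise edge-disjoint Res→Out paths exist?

Assign every edge capacity 1; by Menger, the answer equals the max flow.
Path Res→Out (+1); total 1.
Path Res→J2→Out (+1); total 2.
Path Res→J4→Out (+1); total 3.
Path Res→TankB→Out (+1); total 4.
No residual Res→Out path; max flow = 4.
Certifying cut of size 4: {Res→J2, Res→J4, Res→Out, Res→TankB}.

4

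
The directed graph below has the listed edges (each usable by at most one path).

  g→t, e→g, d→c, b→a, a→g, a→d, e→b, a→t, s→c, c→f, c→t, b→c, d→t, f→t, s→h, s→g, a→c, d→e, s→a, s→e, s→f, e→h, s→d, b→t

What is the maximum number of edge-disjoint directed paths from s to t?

6

Assign every edge capacity 1; by Menger, the answer equals the max flow.
Path s→a→t (+1); total 1.
Path s→c→t (+1); total 2.
Path s→d→t (+1); total 3.
Path s→f→t (+1); total 4.
Path s→g→t (+1); total 5.
Path s→e→b→t (+1); total 6.
No residual s→t path; max flow = 6.
Certifying cut of size 6: {s→a, s→c, s→d, s→e, s→f, s→g}.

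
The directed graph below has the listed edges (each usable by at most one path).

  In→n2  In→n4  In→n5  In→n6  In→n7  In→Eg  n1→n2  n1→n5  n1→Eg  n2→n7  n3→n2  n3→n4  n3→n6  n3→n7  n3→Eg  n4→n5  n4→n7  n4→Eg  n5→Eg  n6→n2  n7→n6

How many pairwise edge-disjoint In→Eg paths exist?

Assign every edge capacity 1; by Menger, the answer equals the max flow.
Path In→Eg (+1); total 1.
Path In→n4→Eg (+1); total 2.
Path In→n5→Eg (+1); total 3.
No residual In→Eg path; max flow = 3.
Certifying cut of size 3: {In→Eg, In→n4, In→n5}.

3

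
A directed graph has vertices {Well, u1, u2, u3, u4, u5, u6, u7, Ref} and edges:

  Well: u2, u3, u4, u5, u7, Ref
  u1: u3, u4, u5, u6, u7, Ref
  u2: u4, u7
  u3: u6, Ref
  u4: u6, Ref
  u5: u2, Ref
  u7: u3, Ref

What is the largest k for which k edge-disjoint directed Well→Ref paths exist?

5

Assign every edge capacity 1; by Menger, the answer equals the max flow.
Path Well→Ref (+1); total 1.
Path Well→u3→Ref (+1); total 2.
Path Well→u4→Ref (+1); total 3.
Path Well→u5→Ref (+1); total 4.
Path Well→u7→Ref (+1); total 5.
No residual Well→Ref path; max flow = 5.
Certifying cut of size 5: {Well→Ref, Well→u5, u3→Ref, u4→Ref, u7→Ref}.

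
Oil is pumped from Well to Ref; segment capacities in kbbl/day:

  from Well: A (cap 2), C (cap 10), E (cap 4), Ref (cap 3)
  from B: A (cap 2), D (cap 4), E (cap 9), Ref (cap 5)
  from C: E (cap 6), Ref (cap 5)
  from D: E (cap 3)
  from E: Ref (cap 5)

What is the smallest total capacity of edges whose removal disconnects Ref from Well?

13

Augment Well→Ref: bottleneck 3, flow now 3.
Augment Well→C→Ref: bottleneck 5, flow now 8.
Augment Well→E→Ref: bottleneck 4, flow now 12.
Augment Well→C→E→Ref: bottleneck 1, flow now 13.
No augmenting path remains; maximum flow = 13.
By max-flow min-cut, the minimum cut capacity equals the max flow.
In the residual graph, reachable from Well: {Well, A, C, E}.
Min-cut edges: Well→Ref (3), C→Ref (5), E→Ref (5); capacity 3 + 5 + 5 = 13.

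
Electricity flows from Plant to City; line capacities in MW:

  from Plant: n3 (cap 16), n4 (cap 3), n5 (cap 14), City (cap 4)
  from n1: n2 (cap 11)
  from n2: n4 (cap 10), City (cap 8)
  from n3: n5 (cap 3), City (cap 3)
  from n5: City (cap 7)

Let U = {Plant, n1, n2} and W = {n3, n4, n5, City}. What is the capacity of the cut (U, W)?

Edges leaving {Plant, n1, n2}: Plant→n3 (16), Plant→n4 (3), Plant→n5 (14), Plant→City (4), n2→n4 (10), n2→City (8).
Cut capacity = 16 + 3 + 14 + 4 + 10 + 8 = 55.

55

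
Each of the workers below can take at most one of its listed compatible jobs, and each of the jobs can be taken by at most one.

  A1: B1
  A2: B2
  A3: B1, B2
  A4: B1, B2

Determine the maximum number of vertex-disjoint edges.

2

Unit-capacity flow: source→left, listed edges, right→sink; max matching = max flow.
Augmenting path A1→B1 (+1); matched 1.
Augmenting path A2→B2 (+1); matched 2.
No augmenting path remains; maximum matching = 2.
König certificate: {B1, B2} is a vertex cover of size 2 (every listed pair touches it), so no matching can be larger.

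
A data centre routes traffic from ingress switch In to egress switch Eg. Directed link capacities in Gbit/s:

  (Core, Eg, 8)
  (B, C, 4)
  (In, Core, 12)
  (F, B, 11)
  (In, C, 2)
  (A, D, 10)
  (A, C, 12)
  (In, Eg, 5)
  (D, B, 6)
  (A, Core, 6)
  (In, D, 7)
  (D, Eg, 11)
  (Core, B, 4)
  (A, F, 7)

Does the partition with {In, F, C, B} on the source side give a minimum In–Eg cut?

No — its capacity is 24, but the minimum cut has capacity 20.

Given cut capacity: 12 + 7 + 5 = 24.
Augment In→Eg: bottleneck 5, flow now 5.
Augment In→Core→Eg: bottleneck 8, flow now 13.
Augment In→D→Eg: bottleneck 7, flow now 20.
No augmenting path remains; maximum flow = 20.
In the residual graph, reachable from In: {In, Core, C, B}.
Min-cut edges: In→D (7), In→Eg (5), Core→Eg (8); capacity 7 + 5 + 8 = 20.
Cut capacity 24 exceeds the max flow 20, so it is not minimum.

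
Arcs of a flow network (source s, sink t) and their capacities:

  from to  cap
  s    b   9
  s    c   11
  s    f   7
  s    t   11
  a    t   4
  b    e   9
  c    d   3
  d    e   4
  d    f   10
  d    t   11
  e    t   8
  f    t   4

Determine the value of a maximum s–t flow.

26

Augment s→t: bottleneck 11, flow now 11.
Augment s→f→t: bottleneck 4, flow now 15.
Augment s→b→e→t: bottleneck 8, flow now 23.
Augment s→c→d→t: bottleneck 3, flow now 26.
No augmenting path remains; maximum flow = 26.
In the residual graph, reachable from s: {s, b, c, e, f}.
Min-cut edges: s→t (11), c→d (3), e→t (8), f→t (4); capacity 11 + 3 + 8 + 4 = 26.
This cut is saturated, so no flow can exceed 26.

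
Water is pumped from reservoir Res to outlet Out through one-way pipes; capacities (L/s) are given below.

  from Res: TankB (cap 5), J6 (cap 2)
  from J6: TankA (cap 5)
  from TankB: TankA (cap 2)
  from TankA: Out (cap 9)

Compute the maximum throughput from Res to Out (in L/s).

4

Augment Res→J6→TankA→Out: bottleneck 2, flow now 2.
Augment Res→TankB→TankA→Out: bottleneck 2, flow now 4.
No augmenting path remains; maximum flow = 4.
In the residual graph, reachable from Res: {Res, TankB}.
Min-cut edges: Res→J6 (2), TankB→TankA (2); capacity 2 + 2 = 4.
This cut is saturated, so no flow can exceed 4.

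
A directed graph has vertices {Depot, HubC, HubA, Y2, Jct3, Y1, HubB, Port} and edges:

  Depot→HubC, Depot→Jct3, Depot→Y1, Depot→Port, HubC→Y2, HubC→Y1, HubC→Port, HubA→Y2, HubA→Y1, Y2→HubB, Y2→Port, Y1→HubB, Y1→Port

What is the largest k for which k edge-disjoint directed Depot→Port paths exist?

3

Assign every edge capacity 1; by Menger, the answer equals the max flow.
Path Depot→Port (+1); total 1.
Path Depot→HubC→Port (+1); total 2.
Path Depot→Y1→Port (+1); total 3.
No residual Depot→Port path; max flow = 3.
Certifying cut of size 3: {Depot→HubC, Depot→Port, Depot→Y1}.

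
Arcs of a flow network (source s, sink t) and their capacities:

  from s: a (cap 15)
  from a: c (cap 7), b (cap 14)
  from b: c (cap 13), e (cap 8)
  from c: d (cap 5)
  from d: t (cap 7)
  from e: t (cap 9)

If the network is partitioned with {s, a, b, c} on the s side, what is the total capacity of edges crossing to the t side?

13

Edges leaving {s, a, b, c}: b→e (8), c→d (5).
Cut capacity = 8 + 5 = 13.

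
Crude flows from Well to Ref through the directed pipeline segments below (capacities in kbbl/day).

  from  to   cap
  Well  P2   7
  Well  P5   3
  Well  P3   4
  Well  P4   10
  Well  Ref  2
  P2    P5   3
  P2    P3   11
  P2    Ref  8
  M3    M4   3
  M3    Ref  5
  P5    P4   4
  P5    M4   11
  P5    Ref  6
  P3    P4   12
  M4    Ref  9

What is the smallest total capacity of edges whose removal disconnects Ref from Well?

12

Augment Well→Ref: bottleneck 2, flow now 2.
Augment Well→P2→Ref: bottleneck 7, flow now 9.
Augment Well→P5→Ref: bottleneck 3, flow now 12.
No augmenting path remains; maximum flow = 12.
By max-flow min-cut, the minimum cut capacity equals the max flow.
In the residual graph, reachable from Well: {Well, P3, P4}.
Min-cut edges: Well→P2 (7), Well→P5 (3), Well→Ref (2); capacity 7 + 3 + 2 = 12.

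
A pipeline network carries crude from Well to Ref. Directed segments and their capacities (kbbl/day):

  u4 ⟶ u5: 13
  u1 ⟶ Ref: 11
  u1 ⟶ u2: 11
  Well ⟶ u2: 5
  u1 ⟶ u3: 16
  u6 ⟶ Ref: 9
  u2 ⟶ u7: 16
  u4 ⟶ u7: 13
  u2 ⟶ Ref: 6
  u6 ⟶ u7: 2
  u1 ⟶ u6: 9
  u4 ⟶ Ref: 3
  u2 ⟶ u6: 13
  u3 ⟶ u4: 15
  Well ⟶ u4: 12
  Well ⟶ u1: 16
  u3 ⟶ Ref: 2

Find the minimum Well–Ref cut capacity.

Augment Well→u1→Ref: bottleneck 11, flow now 11.
Augment Well→u2→Ref: bottleneck 5, flow now 16.
Augment Well→u4→Ref: bottleneck 3, flow now 19.
Augment Well→u1→u2→Ref: bottleneck 1, flow now 20.
Augment Well→u1→u3→Ref: bottleneck 2, flow now 22.
Augment Well→u1→u6→Ref: bottleneck 2, flow now 24.
No augmenting path remains; maximum flow = 24.
By max-flow min-cut, the minimum cut capacity equals the max flow.
In the residual graph, reachable from Well: {Well, u4, u5, u7}.
Min-cut edges: Well→u1 (16), Well→u2 (5), u4→Ref (3); capacity 16 + 5 + 3 = 24.

24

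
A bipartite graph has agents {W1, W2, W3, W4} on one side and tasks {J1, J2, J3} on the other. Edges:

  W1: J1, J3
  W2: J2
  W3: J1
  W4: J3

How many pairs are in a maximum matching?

3

Unit-capacity flow: source→left, listed edges, right→sink; max matching = max flow.
Augmenting path W1→J1 (+1); matched 1.
Augmenting path W2→J2 (+1); matched 2.
Augmenting path W4→J3 (+1); matched 3.
No augmenting path remains; maximum matching = 3.
König certificate: {W2, J1, J3} is a vertex cover of size 3 (every listed pair touches it), so no matching can be larger.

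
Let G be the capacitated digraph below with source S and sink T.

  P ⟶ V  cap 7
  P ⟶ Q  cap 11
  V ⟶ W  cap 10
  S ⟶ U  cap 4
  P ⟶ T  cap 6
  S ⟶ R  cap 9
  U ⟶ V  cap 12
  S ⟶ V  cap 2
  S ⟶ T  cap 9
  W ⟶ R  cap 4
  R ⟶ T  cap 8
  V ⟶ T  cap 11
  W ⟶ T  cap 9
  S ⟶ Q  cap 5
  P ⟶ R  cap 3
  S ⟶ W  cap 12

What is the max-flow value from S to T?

Augment S→T: bottleneck 9, flow now 9.
Augment S→R→T: bottleneck 8, flow now 17.
Augment S→V→T: bottleneck 2, flow now 19.
Augment S→W→T: bottleneck 9, flow now 28.
Augment S→U→V→T: bottleneck 4, flow now 32.
No augmenting path remains; maximum flow = 32.
In the residual graph, reachable from S: {S, Q, R, W}.
Min-cut edges: S→U (4), S→V (2), S→T (9), R→T (8), W→T (9); capacity 4 + 2 + 9 + 8 + 9 = 32.
This cut is saturated, so no flow can exceed 32.

32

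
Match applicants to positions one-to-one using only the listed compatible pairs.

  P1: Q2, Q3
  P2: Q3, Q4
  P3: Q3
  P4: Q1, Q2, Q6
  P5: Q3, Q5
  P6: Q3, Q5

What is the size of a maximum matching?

Unit-capacity flow: source→left, listed edges, right→sink; max matching = max flow.
Augmenting path P1→Q2 (+1); matched 1.
Augmenting path P2→Q3 (+1); matched 2.
Augmenting path P4→Q1 (+1); matched 3.
Augmenting path P5→Q5 (+1); matched 4.
Augmenting path P3→Q3→P2→Q4 (+1); matched 5.
No augmenting path remains; maximum matching = 5.
König certificate: {P1, P2, P4, Q3, Q5} is a vertex cover of size 5 (every listed pair touches it), so no matching can be larger.

5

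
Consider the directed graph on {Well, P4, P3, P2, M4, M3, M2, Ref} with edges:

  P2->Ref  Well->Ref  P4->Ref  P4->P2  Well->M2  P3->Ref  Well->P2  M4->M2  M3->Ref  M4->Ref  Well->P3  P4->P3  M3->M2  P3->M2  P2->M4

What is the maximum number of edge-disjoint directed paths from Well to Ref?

3

Assign every edge capacity 1; by Menger, the answer equals the max flow.
Path Well→Ref (+1); total 1.
Path Well→P3→Ref (+1); total 2.
Path Well→P2→Ref (+1); total 3.
No residual Well→Ref path; max flow = 3.
Certifying cut of size 3: {Well→P2, Well→P3, Well→Ref}.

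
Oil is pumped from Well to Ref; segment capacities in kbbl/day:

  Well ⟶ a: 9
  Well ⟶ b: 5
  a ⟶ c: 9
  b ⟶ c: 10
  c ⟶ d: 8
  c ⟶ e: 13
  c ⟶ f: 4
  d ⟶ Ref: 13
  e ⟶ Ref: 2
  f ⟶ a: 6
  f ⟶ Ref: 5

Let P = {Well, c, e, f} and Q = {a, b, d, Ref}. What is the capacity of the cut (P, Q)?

Edges leaving {Well, c, e, f}: Well→a (9), Well→b (5), c→d (8), e→Ref (2), f→a (6), f→Ref (5).
Cut capacity = 9 + 5 + 8 + 2 + 6 + 5 = 35.

35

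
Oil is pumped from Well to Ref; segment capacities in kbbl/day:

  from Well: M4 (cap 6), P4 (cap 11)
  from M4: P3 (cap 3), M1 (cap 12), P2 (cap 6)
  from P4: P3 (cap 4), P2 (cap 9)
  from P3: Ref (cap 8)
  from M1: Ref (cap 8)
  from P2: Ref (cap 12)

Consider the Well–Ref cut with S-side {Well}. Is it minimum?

Given cut capacity: 6 + 11 = 17.
Augment Well→M4→P3→Ref: bottleneck 3, flow now 3.
Augment Well→M4→M1→Ref: bottleneck 3, flow now 6.
Augment Well→P4→P3→Ref: bottleneck 4, flow now 10.
Augment Well→P4→P2→Ref: bottleneck 7, flow now 17.
No augmenting path remains; maximum flow = 17.
Cut capacity 17 equals the max flow, so it is a minimum cut.

Yes — it is a minimum cut (capacity 17).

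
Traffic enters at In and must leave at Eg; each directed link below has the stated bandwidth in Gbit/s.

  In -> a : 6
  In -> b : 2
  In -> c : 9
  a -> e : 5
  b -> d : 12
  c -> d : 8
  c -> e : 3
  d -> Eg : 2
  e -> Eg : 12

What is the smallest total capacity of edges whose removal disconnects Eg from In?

10

Augment In→a→e→Eg: bottleneck 5, flow now 5.
Augment In→b→d→Eg: bottleneck 2, flow now 7.
Augment In→c→e→Eg: bottleneck 3, flow now 10.
No augmenting path remains; maximum flow = 10.
By max-flow min-cut, the minimum cut capacity equals the max flow.
In the residual graph, reachable from In: {In, a, b, c, d}.
Min-cut edges: a→e (5), c→e (3), d→Eg (2); capacity 5 + 3 + 2 = 10.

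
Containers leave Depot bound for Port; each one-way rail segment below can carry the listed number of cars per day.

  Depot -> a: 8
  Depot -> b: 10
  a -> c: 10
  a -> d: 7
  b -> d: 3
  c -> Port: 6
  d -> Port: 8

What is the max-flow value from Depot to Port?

11

Augment Depot→a→c→Port: bottleneck 6, flow now 6.
Augment Depot→a→d→Port: bottleneck 2, flow now 8.
Augment Depot→b→d→Port: bottleneck 3, flow now 11.
No augmenting path remains; maximum flow = 11.
In the residual graph, reachable from Depot: {Depot, b}.
Min-cut edges: Depot→a (8), b→d (3); capacity 8 + 3 = 11.
This cut is saturated, so no flow can exceed 11.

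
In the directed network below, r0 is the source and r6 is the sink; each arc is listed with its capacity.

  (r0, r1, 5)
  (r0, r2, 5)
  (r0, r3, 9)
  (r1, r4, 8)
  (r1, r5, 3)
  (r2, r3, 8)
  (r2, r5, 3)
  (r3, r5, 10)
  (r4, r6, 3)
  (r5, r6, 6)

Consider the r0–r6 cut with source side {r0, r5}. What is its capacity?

25

Edges leaving {r0, r5}: r0→r1 (5), r0→r2 (5), r0→r3 (9), r5→r6 (6).
Cut capacity = 5 + 5 + 9 + 6 = 25.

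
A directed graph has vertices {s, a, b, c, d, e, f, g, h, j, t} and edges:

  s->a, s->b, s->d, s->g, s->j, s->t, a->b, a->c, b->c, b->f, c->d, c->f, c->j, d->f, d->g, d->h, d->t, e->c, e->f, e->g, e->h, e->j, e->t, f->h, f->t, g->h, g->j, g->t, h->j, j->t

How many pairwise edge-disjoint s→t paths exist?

5

Assign every edge capacity 1; by Menger, the answer equals the max flow.
Path s→t (+1); total 1.
Path s→d→t (+1); total 2.
Path s→g→t (+1); total 3.
Path s→j→t (+1); total 4.
Path s→b→f→t (+1); total 5.
No residual s→t path; max flow = 5.
Certifying cut of size 5: {d→t, f→t, g→t, j→t, s→t}.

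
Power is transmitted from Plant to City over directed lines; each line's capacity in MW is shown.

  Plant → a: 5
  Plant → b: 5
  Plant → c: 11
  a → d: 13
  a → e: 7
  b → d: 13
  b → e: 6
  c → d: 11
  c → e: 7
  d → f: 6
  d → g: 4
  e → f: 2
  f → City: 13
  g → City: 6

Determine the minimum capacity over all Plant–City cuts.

12

Augment Plant→a→d→f→City: bottleneck 5, flow now 5.
Augment Plant→b→d→f→City: bottleneck 1, flow now 6.
Augment Plant→b→d→g→City: bottleneck 4, flow now 10.
Augment Plant→c→e→f→City: bottleneck 2, flow now 12.
No augmenting path remains; maximum flow = 12.
By max-flow min-cut, the minimum cut capacity equals the max flow.
In the residual graph, reachable from Plant: {Plant, a, b, c, d, e}.
Min-cut edges: d→f (6), d→g (4), e→f (2); capacity 6 + 4 + 2 = 12.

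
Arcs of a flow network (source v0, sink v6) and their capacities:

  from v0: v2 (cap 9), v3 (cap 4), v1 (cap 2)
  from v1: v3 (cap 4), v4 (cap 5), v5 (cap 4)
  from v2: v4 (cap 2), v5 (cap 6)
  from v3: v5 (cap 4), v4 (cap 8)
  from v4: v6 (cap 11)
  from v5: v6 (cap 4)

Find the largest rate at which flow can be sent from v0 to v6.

12

Augment v0→v1→v4→v6: bottleneck 2, flow now 2.
Augment v0→v2→v4→v6: bottleneck 2, flow now 4.
Augment v0→v2→v5→v6: bottleneck 4, flow now 8.
Augment v0→v3→v4→v6: bottleneck 4, flow now 12.
No augmenting path remains; maximum flow = 12.
In the residual graph, reachable from v0: {v0, v2, v5}.
Min-cut edges: v0→v1 (2), v0→v3 (4), v2→v4 (2), v5→v6 (4); capacity 2 + 4 + 2 + 4 = 12.
This cut is saturated, so no flow can exceed 12.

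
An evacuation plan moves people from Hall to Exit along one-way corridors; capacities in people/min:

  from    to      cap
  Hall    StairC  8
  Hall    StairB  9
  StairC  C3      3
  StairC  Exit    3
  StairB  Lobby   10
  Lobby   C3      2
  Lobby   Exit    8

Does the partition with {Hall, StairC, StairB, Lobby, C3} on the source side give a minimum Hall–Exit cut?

Given cut capacity: 3 + 8 = 11.
Augment Hall→StairC→Exit: bottleneck 3, flow now 3.
Augment Hall→StairB→Lobby→Exit: bottleneck 8, flow now 11.
No augmenting path remains; maximum flow = 11.
Cut capacity 11 equals the max flow, so it is a minimum cut.

Yes — it is a minimum cut (capacity 11).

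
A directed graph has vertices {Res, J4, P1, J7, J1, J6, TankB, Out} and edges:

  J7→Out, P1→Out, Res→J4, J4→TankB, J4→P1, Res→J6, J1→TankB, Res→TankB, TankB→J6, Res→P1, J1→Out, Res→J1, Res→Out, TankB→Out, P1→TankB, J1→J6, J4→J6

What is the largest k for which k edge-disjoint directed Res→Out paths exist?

4

Assign every edge capacity 1; by Menger, the answer equals the max flow.
Path Res→Out (+1); total 1.
Path Res→P1→Out (+1); total 2.
Path Res→J1→Out (+1); total 3.
Path Res→TankB→Out (+1); total 4.
No residual Res→Out path; max flow = 4.
Certifying cut of size 4: {P1→Out, Res→J1, Res→Out, TankB→Out}.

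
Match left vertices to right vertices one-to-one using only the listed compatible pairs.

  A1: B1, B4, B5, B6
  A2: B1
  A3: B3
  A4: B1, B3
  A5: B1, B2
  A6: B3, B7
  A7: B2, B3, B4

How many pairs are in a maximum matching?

Unit-capacity flow: source→left, listed edges, right→sink; max matching = max flow.
Augmenting path A1→B1 (+1); matched 1.
Augmenting path A3→B3 (+1); matched 2.
Augmenting path A5→B2 (+1); matched 3.
Augmenting path A6→B7 (+1); matched 4.
Augmenting path A7→B4 (+1); matched 5.
Augmenting path A2→B1→A1→B5 (+1); matched 6.
No augmenting path remains; maximum matching = 6.
König certificate: {A1, A5, A6, A7, B1, B3} is a vertex cover of size 6 (every listed pair touches it), so no matching can be larger.

6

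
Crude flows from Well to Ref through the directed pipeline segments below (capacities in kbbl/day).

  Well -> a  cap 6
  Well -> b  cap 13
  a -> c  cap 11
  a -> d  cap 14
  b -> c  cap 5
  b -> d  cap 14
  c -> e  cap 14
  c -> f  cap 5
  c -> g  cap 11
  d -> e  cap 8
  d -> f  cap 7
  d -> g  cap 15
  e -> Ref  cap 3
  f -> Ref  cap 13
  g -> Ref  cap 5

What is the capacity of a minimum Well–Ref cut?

19

Augment Well→a→c→e→Ref: bottleneck 3, flow now 3.
Augment Well→a→c→f→Ref: bottleneck 3, flow now 6.
Augment Well→b→c→f→Ref: bottleneck 2, flow now 8.
Augment Well→b→c→g→Ref: bottleneck 3, flow now 11.
Augment Well→b→d→f→Ref: bottleneck 7, flow now 18.
Augment Well→b→d→g→Ref: bottleneck 1, flow now 19.
No augmenting path remains; maximum flow = 19.
By max-flow min-cut, the minimum cut capacity equals the max flow.
In the residual graph, reachable from Well: {Well}.
Min-cut edges: Well→a (6), Well→b (13); capacity 6 + 13 = 19.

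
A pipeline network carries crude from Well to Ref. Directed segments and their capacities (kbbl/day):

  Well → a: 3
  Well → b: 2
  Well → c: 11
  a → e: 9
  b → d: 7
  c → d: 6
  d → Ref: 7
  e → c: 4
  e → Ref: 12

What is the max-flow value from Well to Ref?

10

Augment Well→a→e→Ref: bottleneck 3, flow now 3.
Augment Well→b→d→Ref: bottleneck 2, flow now 5.
Augment Well→c→d→Ref: bottleneck 5, flow now 10.
No augmenting path remains; maximum flow = 10.
In the residual graph, reachable from Well: {Well, b, c, d}.
Min-cut edges: Well→a (3), d→Ref (7); capacity 3 + 7 = 10.
This cut is saturated, so no flow can exceed 10.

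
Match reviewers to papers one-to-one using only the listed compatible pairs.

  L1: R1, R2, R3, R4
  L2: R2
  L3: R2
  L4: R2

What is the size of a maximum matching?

Unit-capacity flow: source→left, listed edges, right→sink; max matching = max flow.
Augmenting path L1→R1 (+1); matched 1.
Augmenting path L2→R2 (+1); matched 2.
No augmenting path remains; maximum matching = 2.
König certificate: {L1, R2} is a vertex cover of size 2 (every listed pair touches it), so no matching can be larger.

2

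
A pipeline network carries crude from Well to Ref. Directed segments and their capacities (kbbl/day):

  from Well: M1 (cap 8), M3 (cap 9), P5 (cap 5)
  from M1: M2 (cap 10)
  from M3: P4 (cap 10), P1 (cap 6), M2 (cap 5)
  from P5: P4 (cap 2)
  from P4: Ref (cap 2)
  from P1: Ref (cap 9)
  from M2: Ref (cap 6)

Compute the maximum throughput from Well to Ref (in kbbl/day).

Augment Well→M1→M2→Ref: bottleneck 6, flow now 6.
Augment Well→M3→P4→Ref: bottleneck 2, flow now 8.
Augment Well→M3→P1→Ref: bottleneck 6, flow now 14.
No augmenting path remains; maximum flow = 14.
In the residual graph, reachable from Well: {Well, M1, M3, P5, P4, M2}.
Min-cut edges: M3→P1 (6), P4→Ref (2), M2→Ref (6); capacity 6 + 2 + 6 = 14.
This cut is saturated, so no flow can exceed 14.

14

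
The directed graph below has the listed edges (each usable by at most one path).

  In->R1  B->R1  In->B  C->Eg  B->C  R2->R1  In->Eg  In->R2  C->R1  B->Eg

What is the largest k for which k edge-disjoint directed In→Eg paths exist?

Assign every edge capacity 1; by Menger, the answer equals the max flow.
Path In→Eg (+1); total 1.
Path In→B→Eg (+1); total 2.
No residual In→Eg path; max flow = 2.
Certifying cut of size 2: {In→B, In→Eg}.

2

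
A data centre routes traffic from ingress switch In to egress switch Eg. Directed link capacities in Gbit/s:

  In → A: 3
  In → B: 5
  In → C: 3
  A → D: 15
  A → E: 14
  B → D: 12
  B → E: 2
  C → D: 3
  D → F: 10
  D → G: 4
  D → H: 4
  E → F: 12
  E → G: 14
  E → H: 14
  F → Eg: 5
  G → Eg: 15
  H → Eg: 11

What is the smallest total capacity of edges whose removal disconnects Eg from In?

Augment In→A→D→F→Eg: bottleneck 3, flow now 3.
Augment In→B→D→F→Eg: bottleneck 2, flow now 5.
Augment In→B→D→G→Eg: bottleneck 3, flow now 8.
Augment In→C→D→G→Eg: bottleneck 1, flow now 9.
Augment In→C→D→H→Eg: bottleneck 2, flow now 11.
No augmenting path remains; maximum flow = 11.
By max-flow min-cut, the minimum cut capacity equals the max flow.
In the residual graph, reachable from In: {In}.
Min-cut edges: In→A (3), In→B (5), In→C (3); capacity 3 + 5 + 3 = 11.

11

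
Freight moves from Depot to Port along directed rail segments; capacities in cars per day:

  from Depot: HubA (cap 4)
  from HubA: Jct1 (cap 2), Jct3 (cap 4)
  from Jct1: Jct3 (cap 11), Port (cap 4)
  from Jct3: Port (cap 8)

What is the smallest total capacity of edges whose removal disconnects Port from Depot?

4

Augment Depot→HubA→Jct1→Port: bottleneck 2, flow now 2.
Augment Depot→HubA→Jct3→Port: bottleneck 2, flow now 4.
No augmenting path remains; maximum flow = 4.
By max-flow min-cut, the minimum cut capacity equals the max flow.
In the residual graph, reachable from Depot: {Depot}.
Min-cut edges: Depot→HubA (4); capacity 4 = 4.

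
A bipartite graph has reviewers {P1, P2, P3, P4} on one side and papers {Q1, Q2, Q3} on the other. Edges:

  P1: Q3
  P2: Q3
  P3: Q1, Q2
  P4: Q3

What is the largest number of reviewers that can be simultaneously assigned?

Unit-capacity flow: source→left, listed edges, right→sink; max matching = max flow.
Augmenting path P1→Q3 (+1); matched 1.
Augmenting path P3→Q1 (+1); matched 2.
No augmenting path remains; maximum matching = 2.
König certificate: {P3, Q3} is a vertex cover of size 2 (every listed pair touches it), so no matching can be larger.

2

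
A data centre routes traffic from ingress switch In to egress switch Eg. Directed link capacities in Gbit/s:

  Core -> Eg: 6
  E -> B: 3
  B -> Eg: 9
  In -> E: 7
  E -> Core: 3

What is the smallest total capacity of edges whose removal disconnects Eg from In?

Augment In→E→B→Eg: bottleneck 3, flow now 3.
Augment In→E→Core→Eg: bottleneck 3, flow now 6.
No augmenting path remains; maximum flow = 6.
By max-flow min-cut, the minimum cut capacity equals the max flow.
In the residual graph, reachable from In: {In, E}.
Min-cut edges: E→B (3), E→Core (3); capacity 3 + 3 = 6.

6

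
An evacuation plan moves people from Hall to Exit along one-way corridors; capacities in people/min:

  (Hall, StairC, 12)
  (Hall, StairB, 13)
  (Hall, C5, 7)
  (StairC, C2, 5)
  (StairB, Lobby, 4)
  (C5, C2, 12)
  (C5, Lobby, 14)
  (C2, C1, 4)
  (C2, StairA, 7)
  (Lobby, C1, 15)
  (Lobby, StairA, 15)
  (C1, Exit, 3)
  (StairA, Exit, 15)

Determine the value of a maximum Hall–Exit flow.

Augment Hall→StairC→C2→C1→Exit: bottleneck 3, flow now 3.
Augment Hall→StairC→C2→StairA→Exit: bottleneck 2, flow now 5.
Augment Hall→StairB→Lobby→StairA→Exit: bottleneck 4, flow now 9.
Augment Hall→C5→C2→StairA→Exit: bottleneck 5, flow now 14.
Augment Hall→C5→Lobby→StairA→Exit: bottleneck 2, flow now 16.
No augmenting path remains; maximum flow = 16.
In the residual graph, reachable from Hall: {Hall, StairC, StairB}.
Min-cut edges: Hall→C5 (7), StairC→C2 (5), StairB→Lobby (4); capacity 7 + 5 + 4 = 16.
This cut is saturated, so no flow can exceed 16.

16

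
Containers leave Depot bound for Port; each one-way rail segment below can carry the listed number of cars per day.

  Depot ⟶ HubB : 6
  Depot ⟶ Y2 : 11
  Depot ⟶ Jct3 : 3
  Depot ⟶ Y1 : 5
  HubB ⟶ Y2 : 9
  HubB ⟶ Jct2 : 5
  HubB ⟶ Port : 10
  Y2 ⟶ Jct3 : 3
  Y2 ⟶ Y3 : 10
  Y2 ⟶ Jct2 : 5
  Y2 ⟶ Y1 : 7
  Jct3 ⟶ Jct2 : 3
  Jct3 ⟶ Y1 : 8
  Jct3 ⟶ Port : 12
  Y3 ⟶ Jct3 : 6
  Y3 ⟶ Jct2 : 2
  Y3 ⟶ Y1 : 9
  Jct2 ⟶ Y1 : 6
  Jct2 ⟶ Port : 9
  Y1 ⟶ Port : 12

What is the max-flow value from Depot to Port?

Augment Depot→HubB→Port: bottleneck 6, flow now 6.
Augment Depot→Jct3→Port: bottleneck 3, flow now 9.
Augment Depot→Y1→Port: bottleneck 5, flow now 14.
Augment Depot→Y2→Jct3→Port: bottleneck 3, flow now 17.
Augment Depot→Y2→Jct2→Port: bottleneck 5, flow now 22.
Augment Depot→Y2→Y1→Port: bottleneck 3, flow now 25.
No augmenting path remains; maximum flow = 25.
In the residual graph, reachable from Depot: {Depot}.
Min-cut edges: Depot→HubB (6), Depot→Y2 (11), Depot→Jct3 (3), Depot→Y1 (5); capacity 6 + 11 + 3 + 5 = 25.
This cut is saturated, so no flow can exceed 25.

25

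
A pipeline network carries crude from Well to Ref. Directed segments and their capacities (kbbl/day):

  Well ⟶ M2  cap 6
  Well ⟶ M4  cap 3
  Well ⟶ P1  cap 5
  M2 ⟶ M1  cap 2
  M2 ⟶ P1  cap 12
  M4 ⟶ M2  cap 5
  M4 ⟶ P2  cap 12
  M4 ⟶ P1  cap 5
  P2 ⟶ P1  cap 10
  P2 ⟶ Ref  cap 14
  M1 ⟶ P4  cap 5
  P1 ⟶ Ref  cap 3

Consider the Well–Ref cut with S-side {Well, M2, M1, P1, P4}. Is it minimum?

Yes — it is a minimum cut (capacity 6).

Given cut capacity: 3 + 3 = 6.
Augment Well→P1→Ref: bottleneck 3, flow now 3.
Augment Well→M4→P2→Ref: bottleneck 3, flow now 6.
No augmenting path remains; maximum flow = 6.
Cut capacity 6 equals the max flow, so it is a minimum cut.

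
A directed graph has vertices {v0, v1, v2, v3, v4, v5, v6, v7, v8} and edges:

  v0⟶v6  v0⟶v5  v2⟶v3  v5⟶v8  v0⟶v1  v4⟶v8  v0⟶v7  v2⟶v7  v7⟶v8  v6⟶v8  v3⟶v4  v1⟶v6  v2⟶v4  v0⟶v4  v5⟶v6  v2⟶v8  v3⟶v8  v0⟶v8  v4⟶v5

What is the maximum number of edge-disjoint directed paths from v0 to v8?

5

Assign every edge capacity 1; by Menger, the answer equals the max flow.
Path v0→v8 (+1); total 1.
Path v0→v4→v8 (+1); total 2.
Path v0→v5→v8 (+1); total 3.
Path v0→v6→v8 (+1); total 4.
Path v0→v7→v8 (+1); total 5.
No residual v0→v8 path; max flow = 5.
Certifying cut of size 5: {v0→v4, v0→v5, v0→v7, v0→v8, v6→v8}.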